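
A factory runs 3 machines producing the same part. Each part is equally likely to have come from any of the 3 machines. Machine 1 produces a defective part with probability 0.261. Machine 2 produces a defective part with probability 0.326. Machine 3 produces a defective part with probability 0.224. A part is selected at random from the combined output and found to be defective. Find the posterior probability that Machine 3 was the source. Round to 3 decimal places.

Posterior probability ≈ 0.276

Tabulate prior·likelihood by source: [1] prior 0.333333, lik 0.261, product 0.08700; [2] prior 0.333333, lik 0.326, product 0.1087; [3] prior 0.333333, lik 0.224, product 0.07467.
Normalizing constant = 0.27033; the posterior for Machine 3 is its product over the sum, 0.07467/0.27033 = 0.276.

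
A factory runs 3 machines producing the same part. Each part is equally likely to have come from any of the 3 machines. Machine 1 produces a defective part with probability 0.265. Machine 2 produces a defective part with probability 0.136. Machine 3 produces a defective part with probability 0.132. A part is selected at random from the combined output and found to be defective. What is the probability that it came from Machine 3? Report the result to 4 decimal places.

Posterior probability ≈ 0.2477

Tabulate prior·likelihood by source: [1] prior 0.333333, lik 0.265, product 0.08833; [2] prior 0.333333, lik 0.136, product 0.04533; [3] prior 0.333333, lik 0.132, product 0.04400.
Normalizing constant = 0.17767; the posterior for Machine 3 is its product over the sum, 0.04400/0.17767 = 0.2477.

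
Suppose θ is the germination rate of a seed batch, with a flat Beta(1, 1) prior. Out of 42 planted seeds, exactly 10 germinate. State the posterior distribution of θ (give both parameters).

Posterior: Beta(11, 33)

Observing 10 successes and 32 failures updates Beta(1, 1) by adding the success and failure counts to the two shape parameters: α = 1+10 = 11, β = 1+32 = 33.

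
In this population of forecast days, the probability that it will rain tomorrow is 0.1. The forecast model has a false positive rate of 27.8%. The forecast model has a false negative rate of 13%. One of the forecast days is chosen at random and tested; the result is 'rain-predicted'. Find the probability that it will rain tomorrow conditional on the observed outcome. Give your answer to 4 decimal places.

P(H | E) ≈ 0.2580

Write H for 'it will rain tomorrow'. Prior odds H:¬H = 0.1/0.9 = 0.11111. For the 'rain-predicted' outcome, the likelihood ratio is 0.87/0.278 = 3.1295.
Posterior odds = 0.11111 × 3.1295 = 0.34772, so P(H|E) = 0.34772/(1+0.34772) = 0.2580.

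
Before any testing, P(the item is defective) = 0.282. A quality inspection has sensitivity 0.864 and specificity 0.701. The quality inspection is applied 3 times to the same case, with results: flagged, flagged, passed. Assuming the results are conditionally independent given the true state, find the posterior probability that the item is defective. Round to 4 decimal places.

Posterior P(H) ≈ 0.3888

Let H be the event that the item is defective; start with P(H) = 0.282. P('flagged'|H) = 0.864, P('flagged'|¬H) = 0.299.
Update on result 1 ('flagged'): P(H) ← 0.864·0.2820 / (0.864·0.2820 + 0.299·0.7180) = 0.24365/0.45833 = 0.5316.
Update on result 2 ('flagged'): P(H) ← 0.864·0.5316 / (0.864·0.5316 + 0.299·0.4684) = 0.45930/0.59935 = 0.7663.
Update on result 3 ('passed'): P(H) ← 0.136·0.7663 / (0.136·0.7663 + 0.701·0.2337) = 0.10422/0.26802 = 0.3888.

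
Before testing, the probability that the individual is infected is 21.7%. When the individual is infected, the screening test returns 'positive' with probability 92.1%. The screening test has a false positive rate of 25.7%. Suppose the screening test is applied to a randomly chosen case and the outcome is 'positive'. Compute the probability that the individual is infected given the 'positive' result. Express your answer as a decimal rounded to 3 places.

P(H | E) ≈ 0.498

Write H for 'the individual is infected'. Prior odds H:¬H = 0.217/0.783 = 0.27714. For the 'positive' outcome, the likelihood ratio is 0.921/0.257 = 3.5837.
Posterior odds = 0.27714 × 3.5837 = 0.99317, so P(H|E) = 0.99317/(1+0.99317) = 0.498.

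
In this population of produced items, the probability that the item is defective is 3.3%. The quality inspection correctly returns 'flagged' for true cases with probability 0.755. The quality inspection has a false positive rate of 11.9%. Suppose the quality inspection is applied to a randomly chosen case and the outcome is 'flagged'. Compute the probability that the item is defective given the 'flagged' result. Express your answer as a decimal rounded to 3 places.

P(H | E) ≈ 0.178

Write H for 'the item is defective'. Prior odds H:¬H = 0.033/0.967 = 0.034126. For the 'flagged' outcome, the likelihood ratio is 0.755/0.119 = 6.3445.
Posterior odds = 0.034126 × 6.3445 = 0.21651, so P(H|E) = 0.21651/(1+0.21651) = 0.178.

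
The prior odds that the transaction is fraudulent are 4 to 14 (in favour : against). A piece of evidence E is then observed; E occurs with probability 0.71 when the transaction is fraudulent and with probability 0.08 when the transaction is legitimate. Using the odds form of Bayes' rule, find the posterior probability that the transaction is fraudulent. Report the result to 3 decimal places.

Posterior probability ≈ 0.717

Prior odds = 4/14 = 0.28571.
Likelihood ratio for E = 0.71/0.08 = 8.8750.
Posterior odds = prior odds × LR = 2.5357.
Posterior probability = odds/(1+odds) = 2.5357/3.5357 = 0.717.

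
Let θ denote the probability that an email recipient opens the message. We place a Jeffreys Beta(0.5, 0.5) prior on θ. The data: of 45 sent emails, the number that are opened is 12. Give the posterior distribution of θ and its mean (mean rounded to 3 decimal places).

Posterior: Beta(12.5, 33.5); mean ≈ 0.272

The binomial likelihood is conjugate to the Beta prior: with 12 successes and 33 failures, the posterior is Beta(0.5+12, 0.5+33) = Beta(12.5, 33.5).
Posterior mean = α/(α+β) = 12.5/46 = 0.272.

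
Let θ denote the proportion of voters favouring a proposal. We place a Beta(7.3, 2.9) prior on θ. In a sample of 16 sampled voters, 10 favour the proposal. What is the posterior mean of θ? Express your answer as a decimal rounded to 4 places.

The binomial likelihood is conjugate to the Beta prior: with 10 successes and 6 failures, the posterior is Beta(7.3+10, 2.9+6) = Beta(17.3, 8.9).
E[θ | data] = 17.3/(17.3+8.9) = 0.6603.

Posterior mean ≈ 0.6603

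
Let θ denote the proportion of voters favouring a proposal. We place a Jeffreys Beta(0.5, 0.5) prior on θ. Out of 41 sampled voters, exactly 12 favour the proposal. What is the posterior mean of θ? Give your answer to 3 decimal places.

The binomial likelihood is conjugate to the Beta prior: with 12 successes and 29 failures, the posterior is Beta(0.5+12, 0.5+29) = Beta(12.5, 29.5).
E[θ | data] = 12.5/(12.5+29.5) = 0.298.

Posterior mean ≈ 0.298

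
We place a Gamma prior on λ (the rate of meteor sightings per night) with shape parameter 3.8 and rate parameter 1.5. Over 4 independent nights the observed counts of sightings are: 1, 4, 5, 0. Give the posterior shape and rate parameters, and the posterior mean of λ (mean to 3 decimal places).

Posterior: Gamma(shape=13.8, rate=5.5); mean ≈ 2.509

The Poisson likelihood adds the total count to the shape and the number of exposure periods to the rate. Here ∑xᵢ = 10 and n = 4, so shape 3.8→13.8 and rate 1.5→5.5.
Posterior mean = shape/rate = 13.8/5.5 = 2.509.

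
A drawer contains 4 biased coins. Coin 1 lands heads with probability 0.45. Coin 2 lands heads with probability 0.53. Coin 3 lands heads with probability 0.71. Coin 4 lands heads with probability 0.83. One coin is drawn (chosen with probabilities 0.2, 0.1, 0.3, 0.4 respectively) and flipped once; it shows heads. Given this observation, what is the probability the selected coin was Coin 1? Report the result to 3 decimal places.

Posterior probability ≈ 0.131

Tabulate prior·likelihood by source: [1] prior 0.2, lik 0.45, product 0.09000; [2] prior 0.1, lik 0.53, product 0.05300; [3] prior 0.3, lik 0.71, product 0.2130; [4] prior 0.4, lik 0.83, product 0.3320.
Normalizing constant = 0.68800; the posterior for Coin 1 is its product over the sum, 0.09000/0.68800 = 0.131.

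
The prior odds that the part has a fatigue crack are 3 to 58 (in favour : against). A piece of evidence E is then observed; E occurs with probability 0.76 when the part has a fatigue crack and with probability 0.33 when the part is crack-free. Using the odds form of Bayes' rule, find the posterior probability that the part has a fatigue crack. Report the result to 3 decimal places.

Prior odds = 3/58 = 0.051724.
Likelihood ratio for E = 0.76/0.33 = 2.3030.
Posterior odds = prior odds × LR = 0.11912.
Posterior probability = odds/(1+odds) = 0.11912/1.1191 = 0.106.

Posterior probability ≈ 0.106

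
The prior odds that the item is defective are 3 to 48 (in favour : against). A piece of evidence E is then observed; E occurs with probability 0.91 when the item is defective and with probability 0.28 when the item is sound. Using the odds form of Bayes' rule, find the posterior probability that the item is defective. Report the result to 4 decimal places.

Posterior probability ≈ 0.1688

Prior odds = 3/48 = 0.062500. In log-odds, ln(0.062500) = -2.7726.
Add log likelihood ratio: ln(3.2500) = 1.1787.
Posterior log-odds = -1.5939, so posterior odds = exp(-1.5939) = 0.20312. Converting, P(H|E) = 0.20312/1.2031 = 0.1688.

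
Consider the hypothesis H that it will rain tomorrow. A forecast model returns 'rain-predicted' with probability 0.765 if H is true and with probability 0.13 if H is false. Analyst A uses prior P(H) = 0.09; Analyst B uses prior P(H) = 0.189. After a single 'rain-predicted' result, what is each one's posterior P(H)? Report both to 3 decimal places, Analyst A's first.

P('+'|H) = 0.765, P('+'|¬H) = 0.13.
Analyst A: numerator 0.765·0.09 = 0.068850; evidence = 0.068850+0.13·0.91 = 0.18715; posterior = 0.368.
Analyst B: numerator 0.765·0.189 = 0.14458; evidence = 0.14458+0.13·0.811 = 0.25001; posterior = 0.578.

Analyst A: 0.368; Analyst B: 0.578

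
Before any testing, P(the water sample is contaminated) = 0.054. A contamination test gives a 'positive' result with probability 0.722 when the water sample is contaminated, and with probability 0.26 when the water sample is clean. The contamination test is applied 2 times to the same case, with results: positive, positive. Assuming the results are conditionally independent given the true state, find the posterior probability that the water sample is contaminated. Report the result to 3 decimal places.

Posterior P(H) ≈ 0.306

With H the event that the water sample is contaminated, the joint likelihood of the observed sequence is P(data|H) = 0.722·0.722 = 0.52128 and P(data|¬H) = 0.26·0.26 = 0.067600.
Bayes: P(H|data) = 0.054·0.52128 / (0.054·0.52128 + 0.946·0.067600) = 0.028149/0.092099 = 0.3056.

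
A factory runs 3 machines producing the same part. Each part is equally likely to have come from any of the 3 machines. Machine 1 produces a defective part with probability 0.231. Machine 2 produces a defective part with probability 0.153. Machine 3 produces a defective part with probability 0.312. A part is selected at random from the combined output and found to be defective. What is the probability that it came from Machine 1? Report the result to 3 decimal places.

Posterior probability ≈ 0.332

Tabulate prior·likelihood by source: [1] prior 0.333333, lik 0.231, product 0.07700; [2] prior 0.333333, lik 0.153, product 0.05100; [3] prior 0.333333, lik 0.312, product 0.1040.
Normalizing constant = 0.23200; the posterior for Machine 1 is its product over the sum, 0.07700/0.23200 = 0.332.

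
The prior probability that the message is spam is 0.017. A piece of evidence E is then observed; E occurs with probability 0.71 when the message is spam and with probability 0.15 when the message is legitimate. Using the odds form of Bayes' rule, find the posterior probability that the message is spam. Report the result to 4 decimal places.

Prior odds = 0.017/(1−0.017) = 0.017294. In log-odds, ln(0.017294) = -4.0574.
Add log likelihood ratio: ln(4.7333) = 1.5546.
Posterior log-odds = -2.5028, so posterior odds = exp(-2.5028) = 0.081858. Converting, P(H|E) = 0.081858/1.0819 = 0.0757.

Posterior probability ≈ 0.0757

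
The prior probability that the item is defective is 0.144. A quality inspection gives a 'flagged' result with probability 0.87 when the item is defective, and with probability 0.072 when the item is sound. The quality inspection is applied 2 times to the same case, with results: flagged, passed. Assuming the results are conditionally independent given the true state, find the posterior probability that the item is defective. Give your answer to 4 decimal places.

Posterior P(H) ≈ 0.2216

With H the event that the item is defective, the joint likelihood of the observed sequence is P(data|H) = 0.87·0.13 = 0.11310 and P(data|¬H) = 0.072·0.928 = 0.066816.
Bayes: P(H|data) = 0.144·0.11310 / (0.144·0.11310 + 0.856·0.066816) = 0.016286/0.073481 = 0.2216.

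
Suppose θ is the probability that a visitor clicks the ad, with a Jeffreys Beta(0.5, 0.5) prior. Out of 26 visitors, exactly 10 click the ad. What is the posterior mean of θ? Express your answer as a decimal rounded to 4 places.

Posterior mean ≈ 0.3889

The binomial likelihood is conjugate to the Beta prior: with 10 successes and 16 failures, the posterior is Beta(0.5+10, 0.5+16) = Beta(10.5, 16.5).
E[θ | data] = 10.5/(10.5+16.5) = 0.3889.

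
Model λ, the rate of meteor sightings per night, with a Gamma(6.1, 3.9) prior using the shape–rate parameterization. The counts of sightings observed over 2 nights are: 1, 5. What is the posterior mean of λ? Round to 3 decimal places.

Posterior mean ≈ 2.051

The Poisson likelihood adds the total count to the shape and the number of exposure periods to the rate. Here ∑xᵢ = 6 and n = 2, so shape 6.1→12.1 and rate 3.9→5.9.
E[λ | data] = 12.1/5.9 = 2.051.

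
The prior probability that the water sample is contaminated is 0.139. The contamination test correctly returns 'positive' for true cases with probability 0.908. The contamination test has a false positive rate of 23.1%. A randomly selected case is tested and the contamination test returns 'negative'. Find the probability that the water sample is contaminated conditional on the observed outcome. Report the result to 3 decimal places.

Write H for 'the water sample is contaminated'. Prior odds H:¬H = 0.139/0.861 = 0.16144. For the 'negative' outcome, the likelihood ratio is 0.092/0.769 = 0.11964.
Posterior odds = 0.16144 × 0.11964 = 0.019314, so P(H|E) = 0.019314/(1+0.019314) = 0.019.

P(H | E) ≈ 0.019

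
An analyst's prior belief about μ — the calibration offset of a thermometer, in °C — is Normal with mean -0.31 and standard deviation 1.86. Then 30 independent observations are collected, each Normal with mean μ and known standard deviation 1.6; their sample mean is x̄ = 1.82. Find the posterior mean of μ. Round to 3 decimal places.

Prior precision 1/τ₀² = 1/1.86² = 0.289051; data precision n/σ² = 30/1.6² = 11.7187.
Posterior precision = 0.289051 + 11.7187 = 12.0078.
Posterior mean = (0.289051·-0.31 + 11.7187·1.82) / 12.0078 = 1.769.

Posterior mean ≈ 1.769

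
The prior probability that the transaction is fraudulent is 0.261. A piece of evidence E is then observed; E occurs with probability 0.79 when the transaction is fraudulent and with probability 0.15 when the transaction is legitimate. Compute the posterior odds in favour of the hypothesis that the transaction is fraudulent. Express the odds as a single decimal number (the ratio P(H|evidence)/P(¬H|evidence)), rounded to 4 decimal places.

Prior odds = 0.261/(1−0.261) = 0.35318. In log-odds, ln(0.35318) = -1.0408.
Add log likelihood ratio: ln(5.2667) = 1.6614.
Posterior log-odds = 0.62062, so posterior odds = exp(0.62062) = 1.8601.

Posterior odds ≈ 1.8601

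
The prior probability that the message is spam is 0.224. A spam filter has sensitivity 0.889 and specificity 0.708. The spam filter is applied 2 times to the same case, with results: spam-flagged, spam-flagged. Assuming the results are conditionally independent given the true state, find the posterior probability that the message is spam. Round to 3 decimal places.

Let H be the event that the message is spam; start with P(H) = 0.224. P('spam-flagged'|H) = 0.889, P('spam-flagged'|¬H) = 0.292.
Update on result 1 ('spam-flagged'): P(H) ← 0.889·0.2240 / (0.889·0.2240 + 0.292·0.7760) = 0.19914/0.42573 = 0.4678.
Update on result 2 ('spam-flagged'): P(H) ← 0.889·0.4678 / (0.889·0.4678 + 0.292·0.5322) = 0.41583/0.57125 = 0.7279.

Posterior P(H) ≈ 0.728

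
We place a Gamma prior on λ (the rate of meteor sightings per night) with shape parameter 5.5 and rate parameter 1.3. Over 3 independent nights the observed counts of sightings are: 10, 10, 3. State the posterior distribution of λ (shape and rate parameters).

Posterior: Gamma(shape=28.5, rate=4.3)

The Poisson likelihood adds the total count to the shape and the number of exposure periods to the rate. Here ∑xᵢ = 23 and n = 3, so shape 5.5→28.5 and rate 1.3→4.3.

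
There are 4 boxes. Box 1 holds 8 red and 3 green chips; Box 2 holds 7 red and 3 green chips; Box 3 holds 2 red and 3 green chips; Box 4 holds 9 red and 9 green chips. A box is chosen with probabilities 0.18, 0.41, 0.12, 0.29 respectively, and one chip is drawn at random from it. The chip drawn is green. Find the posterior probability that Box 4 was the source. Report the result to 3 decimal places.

P(green|Box 1) = 0.2727; P(green|Box 2) = 0.3; P(green|Box 3) = 0.6; P(green|Box 4) = 0.5.
Prior × likelihood for each source: 0.18·0.2727=0.04909, 0.41·0.3=0.1230, 0.12·0.6=0.07200, 0.29·0.5=0.1450. Summing gives P(green) = 0.38909.
P(Box 4 | green) = 0.1450 / 0.38909 = 0.373.

Posterior probability ≈ 0.373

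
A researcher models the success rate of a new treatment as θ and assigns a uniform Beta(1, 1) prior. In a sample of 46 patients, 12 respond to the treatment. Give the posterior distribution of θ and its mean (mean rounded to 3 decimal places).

Observing 12 successes and 34 failures updates Beta(1, 1) by adding the success and failure counts to the two shape parameters: α = 1+12 = 13, β = 1+34 = 35.
Posterior mean = α/(α+β) = 13/48 = 0.271.

Posterior: Beta(13, 35); mean ≈ 0.271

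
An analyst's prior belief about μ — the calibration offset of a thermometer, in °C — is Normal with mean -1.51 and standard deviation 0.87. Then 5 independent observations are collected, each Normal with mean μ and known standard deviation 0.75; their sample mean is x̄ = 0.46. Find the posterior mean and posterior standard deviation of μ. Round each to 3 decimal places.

Posterior mean ≈ 0.205; posterior SD ≈ 0.313

Prior precision 1/τ₀² = 1/0.87² = 1.32118; data precision n/σ² = 5/0.75² = 8.88889.
Posterior precision = 1.32118 + 8.88889 = 10.2101, giving posterior SD = 1/√10.2101 = 0.313.
Posterior mean = (1.32118·-1.51 + 8.88889·0.46) / 10.2101 = 0.205.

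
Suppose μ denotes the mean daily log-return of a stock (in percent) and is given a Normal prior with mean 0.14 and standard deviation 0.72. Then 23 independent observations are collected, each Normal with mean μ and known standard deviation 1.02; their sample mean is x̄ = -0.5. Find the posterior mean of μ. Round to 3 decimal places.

Prior precision 1/τ₀² = 1/0.72² = 1.92901; data precision n/σ² = 23/1.02² = 22.1069.
Posterior precision = 1.92901 + 22.1069 = 24.0359.
Posterior mean = (1.92901·0.14 + 22.1069·-0.5) / 24.0359 = -0.449.

Posterior mean ≈ -0.449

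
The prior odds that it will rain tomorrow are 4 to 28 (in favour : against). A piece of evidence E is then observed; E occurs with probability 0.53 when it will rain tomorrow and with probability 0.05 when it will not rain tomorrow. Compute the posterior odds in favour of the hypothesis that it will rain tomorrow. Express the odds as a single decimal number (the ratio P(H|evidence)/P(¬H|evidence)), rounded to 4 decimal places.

Prior odds = 4/28 = 0.14286. In log-odds, ln(0.14286) = -1.9459.
Add log likelihood ratio: ln(10.600) = 2.3609.
Posterior log-odds = 0.41494, so posterior odds = exp(0.41494) = 1.5143.

Posterior odds ≈ 1.5143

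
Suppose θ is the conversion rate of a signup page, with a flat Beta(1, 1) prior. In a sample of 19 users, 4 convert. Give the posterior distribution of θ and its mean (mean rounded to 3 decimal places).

Observing 4 successes and 15 failures updates Beta(1, 1) by adding the success and failure counts to the two shape parameters: α = 1+4 = 5, β = 1+15 = 16.
E[θ | data] = 5/(5+16) = 0.238.

Posterior: Beta(5, 16); mean ≈ 0.238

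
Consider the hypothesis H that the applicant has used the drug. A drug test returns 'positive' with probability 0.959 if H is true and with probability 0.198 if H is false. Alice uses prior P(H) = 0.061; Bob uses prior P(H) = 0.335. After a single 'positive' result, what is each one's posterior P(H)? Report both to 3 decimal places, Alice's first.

Alice: 0.239; Bob: 0.709

The likelihood ratio for a 'positive' result is 0.959/0.198 = 4.8434.
Alice: prior odds 0.061/0.939 = 0.064963; posterior odds 0.31464; posterior probability 0.239.
Bob: prior odds 0.335/0.665 = 0.50376; posterior odds 2.4399; posterior probability 0.709.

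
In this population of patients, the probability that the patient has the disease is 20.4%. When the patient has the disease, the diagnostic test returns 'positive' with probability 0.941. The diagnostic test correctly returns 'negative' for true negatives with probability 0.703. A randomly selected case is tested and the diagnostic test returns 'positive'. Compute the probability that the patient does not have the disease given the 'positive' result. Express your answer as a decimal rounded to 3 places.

P(¬H | E) ≈ 0.552

Write H for 'the patient has the disease'. Prior odds H:¬H = 0.204/0.796 = 0.25628. For the 'positive' outcome, the likelihood ratio is 0.941/0.297 = 3.1684.
Posterior odds = 0.25628 × 3.1684 = 0.81199, so P(H|E) = 0.81199/(1+0.81199) = 0.448. Then P(¬H|E) = 1 − 0.448 = 0.552.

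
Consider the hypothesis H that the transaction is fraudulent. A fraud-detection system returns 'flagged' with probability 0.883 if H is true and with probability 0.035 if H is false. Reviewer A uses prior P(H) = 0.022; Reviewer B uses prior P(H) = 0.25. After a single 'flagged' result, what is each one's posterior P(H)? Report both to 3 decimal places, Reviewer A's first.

The likelihood ratio for a 'flagged' result is 0.883/0.035 = 25.229.
Reviewer A: prior odds 0.022/0.978 = 0.022495; posterior odds 0.56751; posterior probability 0.362.
Reviewer B: prior odds 0.25/0.75 = 0.33333; posterior odds 8.4095; posterior probability 0.894.

Reviewer A: 0.362; Reviewer B: 0.894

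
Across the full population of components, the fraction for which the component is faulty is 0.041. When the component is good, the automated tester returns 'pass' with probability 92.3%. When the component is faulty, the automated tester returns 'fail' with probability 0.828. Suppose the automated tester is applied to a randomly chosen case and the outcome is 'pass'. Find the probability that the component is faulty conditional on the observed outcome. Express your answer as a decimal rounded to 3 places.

P(H | E) ≈ 0.008

Write H for 'the component is faulty'. Prior odds H:¬H = 0.041/0.959 = 0.042753. For the 'pass' outcome, the likelihood ratio is 0.172/0.923 = 0.18635.
Posterior odds = 0.042753 × 0.18635 = 0.0079669, so P(H|E) = 0.0079669/(1+0.0079669) = 0.008.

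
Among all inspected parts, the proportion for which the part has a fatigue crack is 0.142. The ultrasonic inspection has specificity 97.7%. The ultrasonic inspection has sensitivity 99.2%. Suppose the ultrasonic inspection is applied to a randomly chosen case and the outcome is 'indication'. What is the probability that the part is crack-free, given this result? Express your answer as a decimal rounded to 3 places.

Write H for 'the part has a fatigue crack'. Prior odds H:¬H = 0.142/0.858 = 0.16550. For the 'indication' outcome, the likelihood ratio is 0.992/0.023 = 43.130.
Posterior odds = 0.16550 × 43.130 = 7.1381, so P(H|E) = 7.1381/(1+7.1381) = 0.877. Then P(¬H|E) = 1 − 0.877 = 0.123.

P(¬H | E) ≈ 0.123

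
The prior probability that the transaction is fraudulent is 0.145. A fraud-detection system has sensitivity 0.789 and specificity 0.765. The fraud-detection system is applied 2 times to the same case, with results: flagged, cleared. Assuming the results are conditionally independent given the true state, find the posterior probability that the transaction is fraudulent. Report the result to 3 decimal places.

With H the event that the transaction is fraudulent, the joint likelihood of the observed sequence is P(data|H) = 0.789·0.211 = 0.16648 and P(data|¬H) = 0.235·0.765 = 0.17977.
Bayes: P(H|data) = 0.145·0.16648 / (0.145·0.16648 + 0.855·0.17977) = 0.024139/0.17785 = 0.1357.

Posterior P(H) ≈ 0.136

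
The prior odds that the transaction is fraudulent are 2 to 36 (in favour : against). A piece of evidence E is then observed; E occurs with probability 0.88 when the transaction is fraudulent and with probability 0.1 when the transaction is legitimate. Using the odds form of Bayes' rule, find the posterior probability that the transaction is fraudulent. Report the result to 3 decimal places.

Prior odds = 2/36 = 0.055556.
Likelihood ratio for E = 0.88/0.1 = 8.8000.
Posterior odds = prior odds × LR = 0.48889.
Posterior probability = odds/(1+odds) = 0.48889/1.4889 = 0.328.

Posterior probability ≈ 0.328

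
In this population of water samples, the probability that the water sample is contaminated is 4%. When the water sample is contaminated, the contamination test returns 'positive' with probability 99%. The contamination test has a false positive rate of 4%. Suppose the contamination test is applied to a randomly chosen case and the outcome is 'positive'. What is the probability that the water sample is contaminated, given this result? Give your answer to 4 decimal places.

Write H for 'the water sample is contaminated'. Prior odds H:¬H = 0.04/0.96 = 0.041667. For the 'positive' outcome, the likelihood ratio is 0.99/0.04 = 24.750.
Posterior odds = 0.041667 × 24.750 = 1.0313, so P(H|E) = 1.0313/(1+1.0313) = 0.5077.

P(H | E) ≈ 0.5077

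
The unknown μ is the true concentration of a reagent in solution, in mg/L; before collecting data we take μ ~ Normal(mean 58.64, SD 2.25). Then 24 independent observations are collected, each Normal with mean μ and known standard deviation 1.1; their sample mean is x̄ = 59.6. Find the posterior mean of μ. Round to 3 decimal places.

Posterior mean ≈ 59.591

Prior precision 1/τ₀² = 1/2.25² = 0.197531; data precision n/σ² = 24/1.1² = 19.8347.
Posterior precision = 0.197531 + 19.8347 = 20.0322.
Posterior mean = (0.197531·58.64 + 19.8347·59.6) / 20.0322 = 59.591.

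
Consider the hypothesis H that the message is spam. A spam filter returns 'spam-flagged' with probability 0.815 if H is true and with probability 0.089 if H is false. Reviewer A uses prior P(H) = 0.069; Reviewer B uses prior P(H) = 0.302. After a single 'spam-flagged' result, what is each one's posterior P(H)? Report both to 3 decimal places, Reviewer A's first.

Reviewer A: 0.404; Reviewer B: 0.798

The likelihood ratio for a 'spam-flagged' result is 0.815/0.089 = 9.1573.
Reviewer A: prior odds 0.069/0.931 = 0.074114; posterior odds 0.67868; posterior probability 0.404.
Reviewer B: prior odds 0.302/0.698 = 0.43266; posterior odds 3.9620; posterior probability 0.798.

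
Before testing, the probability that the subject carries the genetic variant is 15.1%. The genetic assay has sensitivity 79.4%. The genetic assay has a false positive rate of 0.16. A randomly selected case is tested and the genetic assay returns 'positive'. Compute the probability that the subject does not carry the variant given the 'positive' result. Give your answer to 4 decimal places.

Let H be the event that the subject carries the genetic variant. P(H) = 0.151, so P(¬H) = 0.849. With E the 'positive' result, P(E|H) = 0.794 and P(E|¬H) = 0.16.
P(E) = 0.794·0.151 + 0.16·0.849 = 0.11989 + 0.13584 = 0.25573.
By Bayes' theorem, P(H|E) = 0.11989 / 0.25573 = 0.4688. Hence P(¬H|E) = 1 − 0.4688 = 0.5312.

P(¬H | E) ≈ 0.5312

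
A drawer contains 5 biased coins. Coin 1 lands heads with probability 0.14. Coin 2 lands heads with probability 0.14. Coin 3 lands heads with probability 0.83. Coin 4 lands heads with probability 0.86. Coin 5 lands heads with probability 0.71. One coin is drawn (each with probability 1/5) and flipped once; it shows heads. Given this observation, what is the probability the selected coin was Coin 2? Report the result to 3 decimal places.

Tabulate prior·likelihood by source: [1] prior 0.2, lik 0.14, product 0.02800; [2] prior 0.2, lik 0.14, product 0.02800; [3] prior 0.2, lik 0.83, product 0.1660; [4] prior 0.2, lik 0.86, product 0.1720; [5] prior 0.2, lik 0.71, product 0.1420.
Normalizing constant = 0.53600; the posterior for Coin 2 is its product over the sum, 0.02800/0.53600 = 0.052.

Posterior probability ≈ 0.052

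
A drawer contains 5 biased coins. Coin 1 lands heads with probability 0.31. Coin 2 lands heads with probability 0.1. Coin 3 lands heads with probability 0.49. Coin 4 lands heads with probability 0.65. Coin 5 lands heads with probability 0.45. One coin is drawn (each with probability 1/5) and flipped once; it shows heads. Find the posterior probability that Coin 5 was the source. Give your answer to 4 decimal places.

Tabulate prior·likelihood by source: [1] prior 0.2, lik 0.31, product 0.06200; [2] prior 0.2, lik 0.1, product 0.02000; [3] prior 0.2, lik 0.49, product 0.09800; [4] prior 0.2, lik 0.65, product 0.1300; [5] prior 0.2, lik 0.45, product 0.09000.
Normalizing constant = 0.40000; the posterior for Coin 5 is its product over the sum, 0.09000/0.40000 = 0.2250.

Posterior probability ≈ 0.2250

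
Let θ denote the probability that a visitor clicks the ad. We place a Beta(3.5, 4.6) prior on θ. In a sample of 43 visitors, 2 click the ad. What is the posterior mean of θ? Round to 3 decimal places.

Posterior mean ≈ 0.108

The binomial likelihood is conjugate to the Beta prior: with 2 successes and 41 failures, the posterior is Beta(3.5+2, 4.6+41) = Beta(5.5, 45.6).
E[θ | data] = 5.5/(5.5+45.6) = 0.108.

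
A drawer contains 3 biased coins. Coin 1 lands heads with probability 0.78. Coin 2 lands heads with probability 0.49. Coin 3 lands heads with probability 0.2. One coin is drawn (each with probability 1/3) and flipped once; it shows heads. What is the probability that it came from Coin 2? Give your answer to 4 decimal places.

P(heads|C1) = 0.78; P(heads|C2) = 0.49; P(heads|C3) = 0.2.
Prior × likelihood for each source: 0.333333·0.78=0.2600, 0.333333·0.49=0.1633, 0.333333·0.2=0.06667. Summing gives P(heads) = 0.49000.
P(Coin 2 | heads) = 0.1633 / 0.49000 = 0.3333.

Posterior probability ≈ 0.3333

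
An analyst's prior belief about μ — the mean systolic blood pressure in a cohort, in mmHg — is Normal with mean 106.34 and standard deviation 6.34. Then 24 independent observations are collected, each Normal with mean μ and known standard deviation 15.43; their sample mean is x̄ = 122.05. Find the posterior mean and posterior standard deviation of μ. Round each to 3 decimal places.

Posterior mean ≈ 118.940; posterior SD ≈ 2.821

Prior precision 1/τ₀² = 1/6.34² = 0.0248783; data precision n/σ² = 24/15.43² = 0.100804.
Posterior precision = 0.0248783 + 0.100804 = 0.125683, giving posterior SD = 1/√0.125683 = 2.821.
Posterior mean = (0.0248783·106.34 + 0.100804·122.05) / 0.125683 = 118.940.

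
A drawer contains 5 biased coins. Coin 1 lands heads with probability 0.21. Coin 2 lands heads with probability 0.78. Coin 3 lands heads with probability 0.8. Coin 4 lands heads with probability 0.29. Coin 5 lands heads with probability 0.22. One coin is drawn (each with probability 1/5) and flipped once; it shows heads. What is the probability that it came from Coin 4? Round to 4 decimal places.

Tabulate prior·likelihood by source: [1] prior 0.2, lik 0.21, product 0.04200; [2] prior 0.2, lik 0.78, product 0.1560; [3] prior 0.2, lik 0.8, product 0.1600; [4] prior 0.2, lik 0.29, product 0.05800; [5] prior 0.2, lik 0.22, product 0.04400.
Normalizing constant = 0.46000; the posterior for Coin 4 is its product over the sum, 0.05800/0.46000 = 0.1261.

Posterior probability ≈ 0.1261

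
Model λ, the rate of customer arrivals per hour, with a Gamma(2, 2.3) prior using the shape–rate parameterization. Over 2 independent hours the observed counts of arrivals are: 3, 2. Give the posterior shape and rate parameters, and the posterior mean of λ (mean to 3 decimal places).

Total count ∑xᵢ = 5 over n = 2 hours.
Gamma is conjugate to the Poisson likelihood: posterior is Gamma(shape = 2+5 = 7, rate = 2.3+2 = 4.3).
Posterior mean = shape/rate = 7/4.3 = 1.628.

Posterior: Gamma(shape=7, rate=4.3); mean ≈ 1.628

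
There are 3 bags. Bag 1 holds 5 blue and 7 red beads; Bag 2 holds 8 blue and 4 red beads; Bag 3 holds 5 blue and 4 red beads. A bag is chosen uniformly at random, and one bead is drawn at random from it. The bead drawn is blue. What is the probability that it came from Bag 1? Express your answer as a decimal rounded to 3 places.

Tabulate prior·likelihood by source: [1] prior 0.333333, lik 0.4167, product 0.1389; [2] prior 0.333333, lik 0.6667, product 0.2222; [3] prior 0.333333, lik 0.5556, product 0.1852.
Normalizing constant = 0.54630; the posterior for Bag 1 is its product over the sum, 0.1389/0.54630 = 0.254.

Posterior probability ≈ 0.254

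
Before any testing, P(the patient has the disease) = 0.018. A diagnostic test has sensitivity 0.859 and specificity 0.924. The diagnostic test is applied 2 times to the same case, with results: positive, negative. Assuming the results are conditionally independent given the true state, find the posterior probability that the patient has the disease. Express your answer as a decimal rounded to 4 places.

Posterior P(H) ≈ 0.0306

With H the event that the patient has the disease, the joint likelihood of the observed sequence is P(data|H) = 0.859·0.141 = 0.12112 and P(data|¬H) = 0.076·0.924 = 0.070224.
Bayes: P(H|data) = 0.018·0.12112 / (0.018·0.12112 + 0.982·0.070224) = 0.0021801/0.071140 = 0.0306.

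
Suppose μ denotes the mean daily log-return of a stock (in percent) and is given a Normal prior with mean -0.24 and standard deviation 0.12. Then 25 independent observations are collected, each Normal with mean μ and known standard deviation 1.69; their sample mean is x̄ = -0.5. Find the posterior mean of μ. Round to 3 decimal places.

Prior precision 1/τ₀² = 1/0.12² = 69.4444; data precision n/σ² = 25/1.69² = 8.75319.
Posterior precision = 69.4444 + 8.75319 = 78.1976.
Posterior mean = (69.4444·-0.24 + 8.75319·-0.5) / 78.1976 = -0.269.

Posterior mean ≈ -0.269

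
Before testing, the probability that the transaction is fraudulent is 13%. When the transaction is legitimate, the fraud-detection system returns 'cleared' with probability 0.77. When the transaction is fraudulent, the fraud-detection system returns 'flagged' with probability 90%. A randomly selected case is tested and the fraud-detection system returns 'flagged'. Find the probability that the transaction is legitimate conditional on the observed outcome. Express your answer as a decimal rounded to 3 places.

Let H be the event that the transaction is fraudulent. P(H) = 0.13, so P(¬H) = 0.87. With E the 'flagged' result, P(E|H) = 0.9 and P(E|¬H) = 0.23.
P(E) = 0.9·0.13 + 0.23·0.87 = 0.11700 + 0.20010 = 0.31710.
By Bayes' theorem, P(H|E) = 0.11700 / 0.31710 = 0.369. Hence P(¬H|E) = 1 − 0.369 = 0.631.

P(¬H | E) ≈ 0.631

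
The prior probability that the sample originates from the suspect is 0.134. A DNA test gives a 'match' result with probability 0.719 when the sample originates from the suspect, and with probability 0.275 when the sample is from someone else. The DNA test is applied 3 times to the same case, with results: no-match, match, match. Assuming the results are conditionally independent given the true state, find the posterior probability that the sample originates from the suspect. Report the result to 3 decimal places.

Let H be the event that the sample originates from the suspect; start with P(H) = 0.134. P('match'|H) = 0.719, P('match'|¬H) = 0.275.
Update on result 1 ('no-match'): P(H) ← 0.281·0.1340 / (0.281·0.1340 + 0.725·0.8660) = 0.037654/0.66550 = 0.0566.
Update on result 2 ('match'): P(H) ← 0.719·0.0566 / (0.719·0.0566 + 0.275·0.9434) = 0.040681/0.30012 = 0.1355.
Update on result 3 ('match'): P(H) ← 0.719·0.1355 / (0.719·0.1355 + 0.275·0.8645) = 0.097459/0.33518 = 0.2908.

Posterior P(H) ≈ 0.291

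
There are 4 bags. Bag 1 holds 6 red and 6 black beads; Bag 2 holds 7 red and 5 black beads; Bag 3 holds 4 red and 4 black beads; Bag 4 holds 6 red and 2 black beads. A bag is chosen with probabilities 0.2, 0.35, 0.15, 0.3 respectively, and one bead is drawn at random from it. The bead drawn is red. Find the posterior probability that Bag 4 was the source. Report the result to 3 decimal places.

P(red|Bag 1) = 0.5; P(red|Bag 2) = 0.5833; P(red|Bag 3) = 0.5; P(red|Bag 4) = 0.75.
Prior × likelihood for each source: 0.2·0.5=0.1000, 0.35·0.5833=0.2042, 0.15·0.5=0.07500, 0.3·0.75=0.2250. Summing gives P(red) = 0.60417.
P(Bag 4 | red) = 0.2250 / 0.60417 = 0.372.

Posterior probability ≈ 0.372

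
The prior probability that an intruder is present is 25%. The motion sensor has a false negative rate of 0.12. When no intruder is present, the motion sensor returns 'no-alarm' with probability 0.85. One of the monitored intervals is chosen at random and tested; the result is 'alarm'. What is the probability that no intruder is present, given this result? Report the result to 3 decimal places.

P(¬H | E) ≈ 0.338

Let H be the event that an intruder is present. P(H) = 0.25, so P(¬H) = 0.75. With E the 'alarm' result, P(E|H) = 0.88 and P(E|¬H) = 0.15.
P(E) = 0.88·0.25 + 0.15·0.75 = 0.22000 + 0.11250 = 0.33250.
By Bayes' theorem, P(H|E) = 0.22000 / 0.33250 = 0.662. Hence P(¬H|E) = 1 − 0.662 = 0.338.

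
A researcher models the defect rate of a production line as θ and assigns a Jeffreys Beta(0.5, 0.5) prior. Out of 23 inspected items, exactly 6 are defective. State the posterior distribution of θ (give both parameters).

Observing 6 successes and 17 failures updates Beta(0.5, 0.5) by adding the success and failure counts to the two shape parameters: α = 0.5+6 = 6.5, β = 0.5+17 = 17.5.

Posterior: Beta(6.5, 17.5)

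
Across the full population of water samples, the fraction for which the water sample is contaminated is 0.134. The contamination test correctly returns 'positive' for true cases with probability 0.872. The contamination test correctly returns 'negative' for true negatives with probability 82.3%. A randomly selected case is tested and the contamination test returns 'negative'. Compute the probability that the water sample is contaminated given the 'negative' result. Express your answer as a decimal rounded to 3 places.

Let H be the event that the water sample is contaminated. P(H) = 0.134, so P(¬H) = 0.866. With E the 'negative' result, P(E|H) = 0.128 and P(E|¬H) = 0.823.
P(E) = 0.128·0.134 + 0.823·0.866 = 0.017152 + 0.71272 = 0.72987.
By Bayes' theorem, P(H|E) = 0.017152 / 0.72987 = 0.024.

P(H | E) ≈ 0.024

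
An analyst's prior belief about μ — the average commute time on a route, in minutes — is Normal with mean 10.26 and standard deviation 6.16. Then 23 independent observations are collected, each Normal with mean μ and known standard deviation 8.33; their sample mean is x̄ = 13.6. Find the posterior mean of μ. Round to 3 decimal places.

Posterior mean ≈ 13.354

Prior precision 1/τ₀² = 1/6.16² = 0.0263535; data precision n/σ² = 23/8.33² = 0.331465.
Posterior precision = 0.0263535 + 0.331465 = 0.357819.
Posterior mean = (0.0263535·10.26 + 0.331465·13.6) / 0.357819 = 13.354.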